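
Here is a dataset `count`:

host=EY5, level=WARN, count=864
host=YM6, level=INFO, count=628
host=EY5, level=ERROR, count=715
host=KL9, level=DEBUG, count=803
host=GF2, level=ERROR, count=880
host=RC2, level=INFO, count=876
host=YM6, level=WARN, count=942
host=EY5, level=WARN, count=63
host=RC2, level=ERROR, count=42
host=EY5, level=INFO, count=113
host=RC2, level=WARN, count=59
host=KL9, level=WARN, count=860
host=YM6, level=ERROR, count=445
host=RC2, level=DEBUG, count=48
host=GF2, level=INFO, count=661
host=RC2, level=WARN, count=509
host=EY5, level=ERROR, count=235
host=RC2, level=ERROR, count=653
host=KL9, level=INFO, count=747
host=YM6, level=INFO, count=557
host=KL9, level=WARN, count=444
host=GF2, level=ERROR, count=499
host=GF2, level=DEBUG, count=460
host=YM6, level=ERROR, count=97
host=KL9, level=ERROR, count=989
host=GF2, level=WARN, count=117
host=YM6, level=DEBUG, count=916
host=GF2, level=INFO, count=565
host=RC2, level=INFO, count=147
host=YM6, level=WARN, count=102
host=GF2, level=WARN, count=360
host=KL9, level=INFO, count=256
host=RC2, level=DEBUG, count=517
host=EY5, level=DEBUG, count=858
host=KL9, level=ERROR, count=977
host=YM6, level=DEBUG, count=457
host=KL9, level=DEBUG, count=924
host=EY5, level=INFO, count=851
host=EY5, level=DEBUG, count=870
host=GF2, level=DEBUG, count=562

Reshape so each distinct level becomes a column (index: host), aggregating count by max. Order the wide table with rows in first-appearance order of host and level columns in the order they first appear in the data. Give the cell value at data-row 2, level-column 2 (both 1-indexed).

With rows in first-appearance order of host, row 2 is host=YM6. level columns in first-appearance order: WARN, INFO, ERROR, DEBUG; column 2 is INFO.
Long rows with host=YM6, level=INFO: max(628, 557) = 628.

628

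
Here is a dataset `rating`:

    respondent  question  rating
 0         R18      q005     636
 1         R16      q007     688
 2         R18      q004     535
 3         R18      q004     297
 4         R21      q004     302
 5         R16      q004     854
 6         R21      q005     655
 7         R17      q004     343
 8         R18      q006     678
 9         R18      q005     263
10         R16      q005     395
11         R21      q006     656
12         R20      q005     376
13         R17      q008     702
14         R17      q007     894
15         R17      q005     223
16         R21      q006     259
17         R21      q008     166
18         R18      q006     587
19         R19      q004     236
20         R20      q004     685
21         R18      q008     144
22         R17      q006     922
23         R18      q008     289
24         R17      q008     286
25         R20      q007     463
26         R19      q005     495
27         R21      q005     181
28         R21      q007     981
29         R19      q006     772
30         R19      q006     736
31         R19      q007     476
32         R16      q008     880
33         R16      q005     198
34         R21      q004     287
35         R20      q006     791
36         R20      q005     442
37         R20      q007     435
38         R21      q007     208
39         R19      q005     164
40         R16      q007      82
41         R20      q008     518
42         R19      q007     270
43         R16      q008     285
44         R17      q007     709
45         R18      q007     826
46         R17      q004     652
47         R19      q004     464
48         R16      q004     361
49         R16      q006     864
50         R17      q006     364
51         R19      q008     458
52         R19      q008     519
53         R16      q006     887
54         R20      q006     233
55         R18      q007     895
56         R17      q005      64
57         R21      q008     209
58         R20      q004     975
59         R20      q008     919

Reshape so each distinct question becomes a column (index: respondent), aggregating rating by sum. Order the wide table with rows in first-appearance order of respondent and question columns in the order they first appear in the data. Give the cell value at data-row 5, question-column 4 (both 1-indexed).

1024

With rows in first-appearance order of respondent, row 5 is respondent=R20. question columns in first-appearance order: q005, q007, q004, q006, q008; column 4 is q006.
Long rows with respondent=R20, question=q006: 791 + 233 = 1024.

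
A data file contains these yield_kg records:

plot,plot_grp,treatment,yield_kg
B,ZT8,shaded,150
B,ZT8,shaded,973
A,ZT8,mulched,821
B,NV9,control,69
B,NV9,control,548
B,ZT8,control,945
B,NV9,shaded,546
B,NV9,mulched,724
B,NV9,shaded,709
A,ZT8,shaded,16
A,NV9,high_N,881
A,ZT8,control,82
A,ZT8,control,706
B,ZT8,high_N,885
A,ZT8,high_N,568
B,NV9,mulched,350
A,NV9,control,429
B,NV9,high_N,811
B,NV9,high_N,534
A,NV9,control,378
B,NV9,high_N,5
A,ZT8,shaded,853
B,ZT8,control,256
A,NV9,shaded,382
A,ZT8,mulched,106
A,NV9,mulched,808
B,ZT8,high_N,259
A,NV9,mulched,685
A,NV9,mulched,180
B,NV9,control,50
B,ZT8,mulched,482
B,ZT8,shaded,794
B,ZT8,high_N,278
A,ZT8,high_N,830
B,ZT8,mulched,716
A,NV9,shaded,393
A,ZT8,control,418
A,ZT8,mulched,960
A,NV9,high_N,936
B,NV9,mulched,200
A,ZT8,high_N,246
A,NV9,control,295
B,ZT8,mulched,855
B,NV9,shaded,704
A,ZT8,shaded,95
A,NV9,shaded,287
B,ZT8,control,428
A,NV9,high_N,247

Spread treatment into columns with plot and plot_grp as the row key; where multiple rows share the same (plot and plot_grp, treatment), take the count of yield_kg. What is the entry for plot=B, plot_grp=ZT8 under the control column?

3

Rows with plot=B, plot_grp=ZT8 and treatment=control: yield_kg values are 945, 256, 428.
3 rows match — count = 3.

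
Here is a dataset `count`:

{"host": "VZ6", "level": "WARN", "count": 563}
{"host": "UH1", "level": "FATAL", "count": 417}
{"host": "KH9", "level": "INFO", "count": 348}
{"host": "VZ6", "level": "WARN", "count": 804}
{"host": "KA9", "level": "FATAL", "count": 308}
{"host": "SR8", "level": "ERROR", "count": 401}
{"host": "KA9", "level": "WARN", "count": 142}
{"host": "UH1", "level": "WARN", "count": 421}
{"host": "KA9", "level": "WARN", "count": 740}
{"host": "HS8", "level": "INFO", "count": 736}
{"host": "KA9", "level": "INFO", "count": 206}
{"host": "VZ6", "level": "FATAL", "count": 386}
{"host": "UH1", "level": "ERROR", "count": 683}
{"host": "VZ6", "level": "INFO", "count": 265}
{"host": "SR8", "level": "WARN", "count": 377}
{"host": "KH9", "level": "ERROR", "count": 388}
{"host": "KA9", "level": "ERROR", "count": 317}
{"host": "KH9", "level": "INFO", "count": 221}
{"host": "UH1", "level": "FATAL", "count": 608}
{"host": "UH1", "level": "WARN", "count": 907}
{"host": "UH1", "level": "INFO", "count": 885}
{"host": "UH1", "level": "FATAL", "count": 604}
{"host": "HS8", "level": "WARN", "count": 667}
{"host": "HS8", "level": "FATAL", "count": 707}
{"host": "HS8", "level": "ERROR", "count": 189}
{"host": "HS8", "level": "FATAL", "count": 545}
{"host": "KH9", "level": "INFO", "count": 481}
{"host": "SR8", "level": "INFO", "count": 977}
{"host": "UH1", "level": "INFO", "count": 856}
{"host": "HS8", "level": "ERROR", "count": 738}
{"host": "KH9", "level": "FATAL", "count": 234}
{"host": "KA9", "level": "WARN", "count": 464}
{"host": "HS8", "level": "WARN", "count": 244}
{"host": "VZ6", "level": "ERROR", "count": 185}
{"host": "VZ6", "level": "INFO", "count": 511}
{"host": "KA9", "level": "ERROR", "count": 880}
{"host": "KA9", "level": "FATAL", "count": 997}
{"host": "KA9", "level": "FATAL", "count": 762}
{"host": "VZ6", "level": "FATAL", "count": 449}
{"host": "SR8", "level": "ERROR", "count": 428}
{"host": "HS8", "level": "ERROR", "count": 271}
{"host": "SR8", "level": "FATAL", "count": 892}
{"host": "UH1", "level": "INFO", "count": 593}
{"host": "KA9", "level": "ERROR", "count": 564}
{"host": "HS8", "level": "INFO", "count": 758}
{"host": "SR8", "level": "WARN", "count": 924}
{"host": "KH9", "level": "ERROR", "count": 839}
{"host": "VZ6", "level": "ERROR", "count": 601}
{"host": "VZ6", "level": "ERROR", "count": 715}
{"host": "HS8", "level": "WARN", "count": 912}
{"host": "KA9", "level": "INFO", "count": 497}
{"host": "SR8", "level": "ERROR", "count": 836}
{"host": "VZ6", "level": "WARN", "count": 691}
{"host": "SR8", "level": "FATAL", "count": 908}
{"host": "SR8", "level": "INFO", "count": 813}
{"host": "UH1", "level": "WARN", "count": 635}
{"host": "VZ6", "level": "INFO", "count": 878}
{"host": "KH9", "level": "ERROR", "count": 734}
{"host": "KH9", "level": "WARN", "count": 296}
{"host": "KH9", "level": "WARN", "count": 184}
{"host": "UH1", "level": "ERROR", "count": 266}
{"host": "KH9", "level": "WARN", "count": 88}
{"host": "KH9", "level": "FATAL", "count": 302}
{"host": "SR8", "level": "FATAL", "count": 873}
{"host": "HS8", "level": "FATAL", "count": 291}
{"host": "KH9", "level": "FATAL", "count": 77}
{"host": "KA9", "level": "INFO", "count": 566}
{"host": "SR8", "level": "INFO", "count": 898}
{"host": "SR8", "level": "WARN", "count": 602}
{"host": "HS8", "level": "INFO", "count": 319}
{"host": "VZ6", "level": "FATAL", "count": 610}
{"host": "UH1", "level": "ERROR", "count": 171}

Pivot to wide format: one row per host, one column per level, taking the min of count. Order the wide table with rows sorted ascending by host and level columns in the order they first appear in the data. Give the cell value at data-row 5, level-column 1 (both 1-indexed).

421

With rows sorted ascending by host, row 5 is host=UH1. level columns in first-appearance order: WARN, FATAL, INFO, ERROR; column 1 is WARN.
Long rows with host=UH1, level=WARN: min(421, 907, 635) = 421.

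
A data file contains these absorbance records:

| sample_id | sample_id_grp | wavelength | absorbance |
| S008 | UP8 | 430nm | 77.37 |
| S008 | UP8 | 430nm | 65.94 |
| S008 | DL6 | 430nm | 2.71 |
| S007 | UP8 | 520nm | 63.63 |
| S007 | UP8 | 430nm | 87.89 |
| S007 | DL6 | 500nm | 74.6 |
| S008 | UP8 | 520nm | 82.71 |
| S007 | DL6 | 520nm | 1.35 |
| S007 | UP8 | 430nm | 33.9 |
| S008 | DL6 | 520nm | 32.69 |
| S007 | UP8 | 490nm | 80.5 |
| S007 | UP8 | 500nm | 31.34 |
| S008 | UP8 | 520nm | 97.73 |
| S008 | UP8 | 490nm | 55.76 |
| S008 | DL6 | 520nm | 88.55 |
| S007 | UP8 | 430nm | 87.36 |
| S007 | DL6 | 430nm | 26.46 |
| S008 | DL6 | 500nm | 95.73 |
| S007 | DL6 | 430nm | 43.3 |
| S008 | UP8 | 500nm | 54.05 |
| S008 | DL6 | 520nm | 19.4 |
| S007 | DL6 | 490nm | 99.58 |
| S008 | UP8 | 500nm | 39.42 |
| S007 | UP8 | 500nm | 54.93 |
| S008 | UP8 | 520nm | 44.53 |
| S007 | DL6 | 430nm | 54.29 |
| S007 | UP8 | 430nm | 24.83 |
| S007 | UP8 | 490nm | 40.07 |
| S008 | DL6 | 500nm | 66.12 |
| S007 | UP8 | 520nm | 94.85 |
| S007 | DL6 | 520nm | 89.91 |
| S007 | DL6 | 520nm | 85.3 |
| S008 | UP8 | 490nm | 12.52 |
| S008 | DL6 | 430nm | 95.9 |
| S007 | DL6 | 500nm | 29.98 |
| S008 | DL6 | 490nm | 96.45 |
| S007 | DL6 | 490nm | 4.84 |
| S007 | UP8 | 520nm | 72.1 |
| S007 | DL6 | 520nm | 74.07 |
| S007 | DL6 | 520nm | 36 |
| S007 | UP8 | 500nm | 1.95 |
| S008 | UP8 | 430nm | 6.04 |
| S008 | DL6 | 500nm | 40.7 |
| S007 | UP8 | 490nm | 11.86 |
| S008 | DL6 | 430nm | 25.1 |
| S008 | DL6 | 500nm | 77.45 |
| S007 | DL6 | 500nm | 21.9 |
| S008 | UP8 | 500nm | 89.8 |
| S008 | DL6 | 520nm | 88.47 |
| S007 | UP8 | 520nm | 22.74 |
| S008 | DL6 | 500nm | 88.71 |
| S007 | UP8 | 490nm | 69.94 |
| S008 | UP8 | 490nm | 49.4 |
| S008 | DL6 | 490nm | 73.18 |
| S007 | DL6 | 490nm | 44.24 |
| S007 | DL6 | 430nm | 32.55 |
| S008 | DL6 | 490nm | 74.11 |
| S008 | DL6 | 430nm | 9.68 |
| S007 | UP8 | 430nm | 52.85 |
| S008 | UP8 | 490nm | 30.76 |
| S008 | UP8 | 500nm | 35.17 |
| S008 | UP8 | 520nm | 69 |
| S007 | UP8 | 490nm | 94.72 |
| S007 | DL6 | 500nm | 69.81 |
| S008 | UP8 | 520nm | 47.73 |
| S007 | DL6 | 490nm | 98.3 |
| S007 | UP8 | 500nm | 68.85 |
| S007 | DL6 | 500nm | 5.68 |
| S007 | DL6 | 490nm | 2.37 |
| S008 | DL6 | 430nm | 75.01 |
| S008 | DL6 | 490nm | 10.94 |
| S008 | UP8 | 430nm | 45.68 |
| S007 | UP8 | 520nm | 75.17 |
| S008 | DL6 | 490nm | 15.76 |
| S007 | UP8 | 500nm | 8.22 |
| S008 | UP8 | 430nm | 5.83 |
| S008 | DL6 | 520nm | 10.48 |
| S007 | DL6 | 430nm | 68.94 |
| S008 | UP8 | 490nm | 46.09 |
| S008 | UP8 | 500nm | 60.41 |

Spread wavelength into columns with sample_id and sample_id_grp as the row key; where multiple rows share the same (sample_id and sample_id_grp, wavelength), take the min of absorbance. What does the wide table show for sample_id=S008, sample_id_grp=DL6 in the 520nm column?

10.48

Rows with sample_id=S008, sample_id_grp=DL6 and wavelength=520nm: absorbance values are 32.69, 88.55, 19.4, 88.47, 10.48.
min(32.69, 88.55, 19.4, 88.47, 10.48) = 10.48.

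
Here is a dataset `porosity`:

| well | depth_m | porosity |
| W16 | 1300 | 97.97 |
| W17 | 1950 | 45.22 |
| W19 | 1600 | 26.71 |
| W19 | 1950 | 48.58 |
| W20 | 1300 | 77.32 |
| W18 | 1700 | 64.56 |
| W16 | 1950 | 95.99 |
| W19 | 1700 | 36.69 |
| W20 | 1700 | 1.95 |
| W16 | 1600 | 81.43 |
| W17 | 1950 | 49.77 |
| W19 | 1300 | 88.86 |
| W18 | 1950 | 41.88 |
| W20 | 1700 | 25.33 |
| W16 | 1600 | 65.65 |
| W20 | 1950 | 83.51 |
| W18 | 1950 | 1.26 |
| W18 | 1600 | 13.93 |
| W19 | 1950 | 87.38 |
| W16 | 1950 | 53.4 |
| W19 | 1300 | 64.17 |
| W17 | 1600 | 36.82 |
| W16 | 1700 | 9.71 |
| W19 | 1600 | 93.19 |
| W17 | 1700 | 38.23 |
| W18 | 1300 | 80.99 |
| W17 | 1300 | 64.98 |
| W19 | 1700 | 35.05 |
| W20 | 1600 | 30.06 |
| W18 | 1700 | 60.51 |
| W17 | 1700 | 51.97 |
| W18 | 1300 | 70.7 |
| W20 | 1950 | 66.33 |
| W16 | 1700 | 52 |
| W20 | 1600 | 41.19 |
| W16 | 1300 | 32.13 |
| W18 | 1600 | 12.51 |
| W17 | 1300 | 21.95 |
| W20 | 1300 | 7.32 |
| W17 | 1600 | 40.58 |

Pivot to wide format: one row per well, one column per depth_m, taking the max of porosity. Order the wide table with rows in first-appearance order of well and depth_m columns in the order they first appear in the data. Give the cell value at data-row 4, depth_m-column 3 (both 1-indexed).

41.19

With rows in first-appearance order of well, row 4 is well=W20. depth_m columns in first-appearance order: 1300, 1950, 1600, 1700; column 3 is 1600.
Long rows with well=W20, depth_m=1600: max(30.06, 41.19) = 41.19.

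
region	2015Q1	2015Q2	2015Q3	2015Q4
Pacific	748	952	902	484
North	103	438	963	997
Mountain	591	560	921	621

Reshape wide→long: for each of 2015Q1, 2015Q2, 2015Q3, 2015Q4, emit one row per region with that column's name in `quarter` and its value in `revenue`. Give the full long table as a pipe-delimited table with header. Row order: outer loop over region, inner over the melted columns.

| region | quarter | revenue |
| Pacific | 2015Q1 | 748 |
| Pacific | 2015Q2 | 952 |
| Pacific | 2015Q3 | 902 |
| Pacific | 2015Q4 | 484 |
| North | 2015Q1 | 103 |
| North | 2015Q2 | 438 |
| North | 2015Q3 | 963 |
| North | 2015Q4 | 997 |
| Mountain | 2015Q1 | 591 |
| Mountain | 2015Q2 | 560 |
| Mountain | 2015Q3 | 921 |
| Mountain | 2015Q4 | 621 |

Each (region, column) pair becomes one row: 3 × 4 = 12 rows.
For example, (Pacific, 2015Q1) → revenue=748.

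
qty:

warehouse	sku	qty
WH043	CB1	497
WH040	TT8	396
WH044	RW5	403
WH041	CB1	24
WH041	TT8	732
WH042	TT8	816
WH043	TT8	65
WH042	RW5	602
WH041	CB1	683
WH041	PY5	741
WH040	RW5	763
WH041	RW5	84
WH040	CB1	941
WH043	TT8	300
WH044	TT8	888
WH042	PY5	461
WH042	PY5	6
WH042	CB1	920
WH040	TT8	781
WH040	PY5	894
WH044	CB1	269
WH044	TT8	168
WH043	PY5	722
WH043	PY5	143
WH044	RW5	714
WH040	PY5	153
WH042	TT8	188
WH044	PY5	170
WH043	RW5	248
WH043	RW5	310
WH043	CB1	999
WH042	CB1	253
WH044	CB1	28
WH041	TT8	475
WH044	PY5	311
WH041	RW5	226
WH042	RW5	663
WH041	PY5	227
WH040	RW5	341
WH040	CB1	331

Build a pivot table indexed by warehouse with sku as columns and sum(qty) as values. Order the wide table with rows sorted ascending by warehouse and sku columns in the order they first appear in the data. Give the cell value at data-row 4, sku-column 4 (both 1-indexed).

With rows sorted ascending by warehouse, row 4 is warehouse=WH043. sku columns in first-appearance order: CB1, TT8, RW5, PY5; column 4 is PY5.
Long rows with warehouse=WH043, sku=PY5: 722 + 143 = 865.

865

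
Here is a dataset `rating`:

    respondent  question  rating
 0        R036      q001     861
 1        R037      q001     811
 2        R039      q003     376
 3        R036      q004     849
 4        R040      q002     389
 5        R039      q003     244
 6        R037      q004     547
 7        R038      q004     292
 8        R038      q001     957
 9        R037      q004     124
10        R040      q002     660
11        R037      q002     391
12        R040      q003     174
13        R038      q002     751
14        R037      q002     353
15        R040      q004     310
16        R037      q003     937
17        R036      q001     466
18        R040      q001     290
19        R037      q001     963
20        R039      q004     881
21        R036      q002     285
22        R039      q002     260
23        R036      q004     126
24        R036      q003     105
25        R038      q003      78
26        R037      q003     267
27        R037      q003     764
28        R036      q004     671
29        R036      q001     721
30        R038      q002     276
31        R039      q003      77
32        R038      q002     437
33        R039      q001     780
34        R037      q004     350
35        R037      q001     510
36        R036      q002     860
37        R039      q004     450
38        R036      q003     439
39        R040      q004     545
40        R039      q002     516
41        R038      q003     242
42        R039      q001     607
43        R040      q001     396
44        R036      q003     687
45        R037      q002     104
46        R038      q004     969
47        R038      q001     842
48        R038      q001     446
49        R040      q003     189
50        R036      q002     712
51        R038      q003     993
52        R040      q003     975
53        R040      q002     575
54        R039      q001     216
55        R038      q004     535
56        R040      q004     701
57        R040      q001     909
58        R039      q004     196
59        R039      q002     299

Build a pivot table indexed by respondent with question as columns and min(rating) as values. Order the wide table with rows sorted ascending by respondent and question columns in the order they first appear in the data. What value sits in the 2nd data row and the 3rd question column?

124

With rows sorted ascending by respondent, row 2 is respondent=R037. question columns in first-appearance order: q001, q003, q004, q002; column 3 is q004.
Long rows with respondent=R037, question=q004: min(547, 124, 350) = 124.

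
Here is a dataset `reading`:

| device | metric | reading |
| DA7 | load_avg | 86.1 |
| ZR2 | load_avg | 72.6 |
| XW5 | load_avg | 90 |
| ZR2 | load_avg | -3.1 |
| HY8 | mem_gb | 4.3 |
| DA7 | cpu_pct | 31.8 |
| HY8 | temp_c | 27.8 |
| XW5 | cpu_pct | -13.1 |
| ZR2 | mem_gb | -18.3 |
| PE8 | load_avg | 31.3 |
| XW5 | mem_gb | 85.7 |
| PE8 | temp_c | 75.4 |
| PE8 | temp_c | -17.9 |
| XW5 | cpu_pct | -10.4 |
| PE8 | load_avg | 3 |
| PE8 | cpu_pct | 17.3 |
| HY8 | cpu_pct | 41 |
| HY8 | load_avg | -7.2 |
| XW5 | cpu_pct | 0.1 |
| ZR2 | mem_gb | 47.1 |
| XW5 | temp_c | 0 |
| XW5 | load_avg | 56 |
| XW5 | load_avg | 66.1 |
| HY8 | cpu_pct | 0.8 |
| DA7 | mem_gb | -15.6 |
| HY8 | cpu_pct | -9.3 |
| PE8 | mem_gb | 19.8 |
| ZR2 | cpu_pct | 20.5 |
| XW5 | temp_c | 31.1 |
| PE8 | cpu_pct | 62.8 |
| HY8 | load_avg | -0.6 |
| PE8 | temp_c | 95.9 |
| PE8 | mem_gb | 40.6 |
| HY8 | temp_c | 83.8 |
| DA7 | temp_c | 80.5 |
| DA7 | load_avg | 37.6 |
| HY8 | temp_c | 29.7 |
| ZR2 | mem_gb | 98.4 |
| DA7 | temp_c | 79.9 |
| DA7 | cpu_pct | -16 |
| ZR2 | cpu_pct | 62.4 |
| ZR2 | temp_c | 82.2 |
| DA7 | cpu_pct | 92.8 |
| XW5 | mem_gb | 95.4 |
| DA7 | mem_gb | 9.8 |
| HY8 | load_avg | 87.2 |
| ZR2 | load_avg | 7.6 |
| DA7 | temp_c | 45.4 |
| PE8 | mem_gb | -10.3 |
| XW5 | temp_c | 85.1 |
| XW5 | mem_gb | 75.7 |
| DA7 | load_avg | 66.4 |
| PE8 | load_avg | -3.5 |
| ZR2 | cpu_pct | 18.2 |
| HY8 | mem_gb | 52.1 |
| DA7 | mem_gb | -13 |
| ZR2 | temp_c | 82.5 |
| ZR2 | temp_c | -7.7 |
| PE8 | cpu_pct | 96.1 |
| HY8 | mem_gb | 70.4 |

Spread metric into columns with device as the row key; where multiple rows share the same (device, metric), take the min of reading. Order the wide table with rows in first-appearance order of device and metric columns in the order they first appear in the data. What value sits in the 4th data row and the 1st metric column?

With rows in first-appearance order of device, row 4 is device=HY8. metric columns in first-appearance order: load_avg, mem_gb, cpu_pct, temp_c; column 1 is load_avg.
Long rows with device=HY8, metric=load_avg: min(-7.2, -0.6, 87.2) = -7.2.

-7.2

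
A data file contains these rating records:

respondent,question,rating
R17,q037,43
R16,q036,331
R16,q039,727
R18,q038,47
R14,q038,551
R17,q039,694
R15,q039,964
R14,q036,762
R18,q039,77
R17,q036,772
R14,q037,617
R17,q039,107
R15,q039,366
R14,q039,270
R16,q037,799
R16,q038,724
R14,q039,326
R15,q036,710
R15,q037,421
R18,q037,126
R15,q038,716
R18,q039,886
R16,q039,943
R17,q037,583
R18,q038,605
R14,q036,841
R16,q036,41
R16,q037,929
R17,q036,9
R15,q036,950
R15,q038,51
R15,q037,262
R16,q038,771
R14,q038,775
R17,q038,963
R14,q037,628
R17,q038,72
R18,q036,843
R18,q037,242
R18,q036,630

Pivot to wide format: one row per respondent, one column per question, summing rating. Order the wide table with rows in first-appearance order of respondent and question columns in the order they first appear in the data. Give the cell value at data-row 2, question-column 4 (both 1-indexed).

With rows in first-appearance order of respondent, row 2 is respondent=R16. question columns in first-appearance order: q037, q036, q039, q038; column 4 is q038.
Long rows with respondent=R16, question=q038: 724 + 771 = 1495.

1495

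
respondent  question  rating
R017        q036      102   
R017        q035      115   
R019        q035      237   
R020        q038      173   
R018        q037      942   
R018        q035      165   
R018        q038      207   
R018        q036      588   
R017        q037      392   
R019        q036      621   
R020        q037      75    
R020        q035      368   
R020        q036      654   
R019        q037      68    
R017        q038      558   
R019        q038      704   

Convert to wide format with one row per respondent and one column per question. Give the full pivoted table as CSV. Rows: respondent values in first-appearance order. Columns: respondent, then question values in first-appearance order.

respondent,q036,q035,q038,q037
R017,102,115,558,392
R019,621,237,704,68
R020,654,368,173,75
R018,588,165,207,942

Columns: respondent plus the 4 distinct question values (q036, q035, q038, q037).
For example, row R017 column q036 takes rating=102 from the long row (R017, q036).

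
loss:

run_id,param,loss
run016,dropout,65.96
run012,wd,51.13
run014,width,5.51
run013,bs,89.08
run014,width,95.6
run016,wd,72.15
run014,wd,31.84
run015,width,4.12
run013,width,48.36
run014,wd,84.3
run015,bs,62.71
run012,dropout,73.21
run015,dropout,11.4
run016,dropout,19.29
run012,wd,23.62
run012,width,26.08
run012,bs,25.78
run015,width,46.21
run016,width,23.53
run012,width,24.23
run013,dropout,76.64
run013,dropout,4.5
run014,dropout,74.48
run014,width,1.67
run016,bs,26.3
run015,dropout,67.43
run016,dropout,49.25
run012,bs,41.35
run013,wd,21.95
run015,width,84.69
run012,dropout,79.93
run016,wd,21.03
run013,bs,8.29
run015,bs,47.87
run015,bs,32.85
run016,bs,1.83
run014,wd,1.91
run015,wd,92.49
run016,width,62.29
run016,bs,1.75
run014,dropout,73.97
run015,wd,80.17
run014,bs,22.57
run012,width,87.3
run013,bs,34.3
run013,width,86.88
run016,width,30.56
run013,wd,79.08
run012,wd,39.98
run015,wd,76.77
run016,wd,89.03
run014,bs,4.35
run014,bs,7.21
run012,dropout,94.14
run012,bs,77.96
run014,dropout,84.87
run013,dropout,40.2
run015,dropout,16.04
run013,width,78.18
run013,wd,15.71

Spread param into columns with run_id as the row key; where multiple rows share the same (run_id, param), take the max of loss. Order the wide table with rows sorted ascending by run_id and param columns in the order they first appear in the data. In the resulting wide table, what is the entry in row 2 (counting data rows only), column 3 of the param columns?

86.88

With rows sorted ascending by run_id, row 2 is run_id=run013. param columns in first-appearance order: dropout, wd, width, bs; column 3 is width.
Long rows with run_id=run013, param=width: max(48.36, 86.88, 78.18) = 86.88.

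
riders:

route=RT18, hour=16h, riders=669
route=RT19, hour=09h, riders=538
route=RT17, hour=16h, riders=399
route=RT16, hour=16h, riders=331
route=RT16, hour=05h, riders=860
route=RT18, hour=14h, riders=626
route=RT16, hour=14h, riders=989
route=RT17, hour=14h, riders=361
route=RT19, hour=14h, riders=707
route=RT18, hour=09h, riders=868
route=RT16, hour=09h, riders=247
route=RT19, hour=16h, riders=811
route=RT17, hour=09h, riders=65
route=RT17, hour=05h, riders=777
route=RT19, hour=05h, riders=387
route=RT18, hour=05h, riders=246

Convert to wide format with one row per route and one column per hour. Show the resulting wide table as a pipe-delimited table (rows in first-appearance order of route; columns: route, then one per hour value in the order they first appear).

Columns: route plus the 4 distinct hour values (16h, 09h, 05h, 14h).
For example, row RT18 column 16h takes riders=669 from the long row (RT18, 16h).

| route | 16h | 09h | 05h | 14h |
| RT18 | 669 | 868 | 246 | 626 |
| RT19 | 811 | 538 | 387 | 707 |
| RT17 | 399 | 65 | 777 | 361 |
| RT16 | 331 | 247 | 860 | 989 |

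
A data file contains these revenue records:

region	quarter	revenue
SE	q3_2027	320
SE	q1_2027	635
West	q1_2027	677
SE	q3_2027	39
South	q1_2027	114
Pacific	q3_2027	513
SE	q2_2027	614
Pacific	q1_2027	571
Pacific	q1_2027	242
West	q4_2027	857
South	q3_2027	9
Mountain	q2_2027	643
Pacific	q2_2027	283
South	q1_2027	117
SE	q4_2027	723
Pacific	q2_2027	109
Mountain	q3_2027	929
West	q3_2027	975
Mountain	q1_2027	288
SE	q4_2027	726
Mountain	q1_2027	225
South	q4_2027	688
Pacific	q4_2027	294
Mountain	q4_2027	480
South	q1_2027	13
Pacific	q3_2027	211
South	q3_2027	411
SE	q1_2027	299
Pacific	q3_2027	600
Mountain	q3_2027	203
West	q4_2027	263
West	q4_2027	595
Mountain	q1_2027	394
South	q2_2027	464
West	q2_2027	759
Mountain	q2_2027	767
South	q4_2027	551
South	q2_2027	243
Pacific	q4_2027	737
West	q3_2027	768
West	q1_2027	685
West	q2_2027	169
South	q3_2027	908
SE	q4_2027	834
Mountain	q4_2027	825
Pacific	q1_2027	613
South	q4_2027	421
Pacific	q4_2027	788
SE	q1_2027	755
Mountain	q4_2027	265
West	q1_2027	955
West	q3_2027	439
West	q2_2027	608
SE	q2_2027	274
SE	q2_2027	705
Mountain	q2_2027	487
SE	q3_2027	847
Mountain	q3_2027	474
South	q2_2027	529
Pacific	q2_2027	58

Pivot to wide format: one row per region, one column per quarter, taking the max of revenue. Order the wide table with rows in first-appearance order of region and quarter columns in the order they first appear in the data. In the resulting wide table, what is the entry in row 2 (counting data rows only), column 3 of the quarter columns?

759

With rows in first-appearance order of region, row 2 is region=West. quarter columns in first-appearance order: q3_2027, q1_2027, q2_2027, q4_2027; column 3 is q2_2027.
Long rows with region=West, quarter=q2_2027: max(759, 169, 608) = 759.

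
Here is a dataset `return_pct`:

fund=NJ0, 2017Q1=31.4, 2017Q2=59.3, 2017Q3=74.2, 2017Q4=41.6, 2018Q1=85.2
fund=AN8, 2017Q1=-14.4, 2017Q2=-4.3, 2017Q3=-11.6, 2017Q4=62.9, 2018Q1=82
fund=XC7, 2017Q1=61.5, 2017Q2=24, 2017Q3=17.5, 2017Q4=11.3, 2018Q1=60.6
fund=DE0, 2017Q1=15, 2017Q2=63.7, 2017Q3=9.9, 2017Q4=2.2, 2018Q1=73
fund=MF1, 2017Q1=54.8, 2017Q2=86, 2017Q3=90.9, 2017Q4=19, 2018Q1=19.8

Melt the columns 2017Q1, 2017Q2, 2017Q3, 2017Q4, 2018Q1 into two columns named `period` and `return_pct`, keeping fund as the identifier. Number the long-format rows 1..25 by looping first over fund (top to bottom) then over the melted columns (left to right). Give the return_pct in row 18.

9.9

25 rows total (5 × 5). Row 18: index ⌊(18-1)/5⌋ = 3 into fund → DE0; (18-1) mod 5 = 2 into the melted columns → 2017Q3.
So row 18 is (DE0, 2017Q3, 9.9); return_pct = 9.9.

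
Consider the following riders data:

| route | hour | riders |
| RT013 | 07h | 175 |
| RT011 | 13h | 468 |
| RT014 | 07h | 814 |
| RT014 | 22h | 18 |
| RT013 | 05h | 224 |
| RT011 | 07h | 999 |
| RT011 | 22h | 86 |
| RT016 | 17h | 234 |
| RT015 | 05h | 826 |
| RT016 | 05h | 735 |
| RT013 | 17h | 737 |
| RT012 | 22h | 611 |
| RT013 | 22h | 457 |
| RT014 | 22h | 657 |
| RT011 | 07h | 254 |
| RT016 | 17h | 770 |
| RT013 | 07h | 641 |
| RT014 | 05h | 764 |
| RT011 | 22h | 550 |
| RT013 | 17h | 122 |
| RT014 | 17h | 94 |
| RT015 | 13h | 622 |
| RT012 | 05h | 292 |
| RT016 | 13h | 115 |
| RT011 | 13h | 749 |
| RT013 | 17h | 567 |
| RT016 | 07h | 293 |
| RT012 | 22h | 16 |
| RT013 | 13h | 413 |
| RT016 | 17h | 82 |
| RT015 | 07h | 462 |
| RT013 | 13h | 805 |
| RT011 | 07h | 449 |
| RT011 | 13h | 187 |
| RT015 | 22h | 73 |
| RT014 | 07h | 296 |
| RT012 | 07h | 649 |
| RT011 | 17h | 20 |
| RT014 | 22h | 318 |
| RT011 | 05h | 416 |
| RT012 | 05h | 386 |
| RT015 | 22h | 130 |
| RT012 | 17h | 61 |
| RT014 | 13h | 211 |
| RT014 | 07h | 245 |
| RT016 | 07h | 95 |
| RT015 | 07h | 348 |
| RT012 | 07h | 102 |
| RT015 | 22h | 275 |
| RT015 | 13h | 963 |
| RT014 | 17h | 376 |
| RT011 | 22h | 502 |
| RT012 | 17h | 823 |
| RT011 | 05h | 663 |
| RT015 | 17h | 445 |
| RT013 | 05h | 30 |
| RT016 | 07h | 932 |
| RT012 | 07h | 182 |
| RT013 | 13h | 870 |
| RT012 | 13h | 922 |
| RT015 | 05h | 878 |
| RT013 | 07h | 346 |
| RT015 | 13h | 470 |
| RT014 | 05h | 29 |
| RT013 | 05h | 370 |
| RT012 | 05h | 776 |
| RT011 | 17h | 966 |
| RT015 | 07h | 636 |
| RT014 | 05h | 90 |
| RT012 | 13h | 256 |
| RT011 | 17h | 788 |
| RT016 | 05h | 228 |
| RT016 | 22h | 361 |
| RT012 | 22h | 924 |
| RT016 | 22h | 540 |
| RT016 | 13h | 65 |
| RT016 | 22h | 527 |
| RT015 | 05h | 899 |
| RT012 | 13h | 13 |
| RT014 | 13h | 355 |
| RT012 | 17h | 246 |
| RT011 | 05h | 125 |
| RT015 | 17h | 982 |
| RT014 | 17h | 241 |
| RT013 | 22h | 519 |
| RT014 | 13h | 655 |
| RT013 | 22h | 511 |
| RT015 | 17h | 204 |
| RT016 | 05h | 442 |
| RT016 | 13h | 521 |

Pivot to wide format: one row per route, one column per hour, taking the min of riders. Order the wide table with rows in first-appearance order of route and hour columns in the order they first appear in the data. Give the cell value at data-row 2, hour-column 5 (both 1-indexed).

20

With rows in first-appearance order of route, row 2 is route=RT011. hour columns in first-appearance order: 07h, 13h, 22h, 05h, 17h; column 5 is 17h.
Long rows with route=RT011, hour=17h: min(20, 966, 788) = 20.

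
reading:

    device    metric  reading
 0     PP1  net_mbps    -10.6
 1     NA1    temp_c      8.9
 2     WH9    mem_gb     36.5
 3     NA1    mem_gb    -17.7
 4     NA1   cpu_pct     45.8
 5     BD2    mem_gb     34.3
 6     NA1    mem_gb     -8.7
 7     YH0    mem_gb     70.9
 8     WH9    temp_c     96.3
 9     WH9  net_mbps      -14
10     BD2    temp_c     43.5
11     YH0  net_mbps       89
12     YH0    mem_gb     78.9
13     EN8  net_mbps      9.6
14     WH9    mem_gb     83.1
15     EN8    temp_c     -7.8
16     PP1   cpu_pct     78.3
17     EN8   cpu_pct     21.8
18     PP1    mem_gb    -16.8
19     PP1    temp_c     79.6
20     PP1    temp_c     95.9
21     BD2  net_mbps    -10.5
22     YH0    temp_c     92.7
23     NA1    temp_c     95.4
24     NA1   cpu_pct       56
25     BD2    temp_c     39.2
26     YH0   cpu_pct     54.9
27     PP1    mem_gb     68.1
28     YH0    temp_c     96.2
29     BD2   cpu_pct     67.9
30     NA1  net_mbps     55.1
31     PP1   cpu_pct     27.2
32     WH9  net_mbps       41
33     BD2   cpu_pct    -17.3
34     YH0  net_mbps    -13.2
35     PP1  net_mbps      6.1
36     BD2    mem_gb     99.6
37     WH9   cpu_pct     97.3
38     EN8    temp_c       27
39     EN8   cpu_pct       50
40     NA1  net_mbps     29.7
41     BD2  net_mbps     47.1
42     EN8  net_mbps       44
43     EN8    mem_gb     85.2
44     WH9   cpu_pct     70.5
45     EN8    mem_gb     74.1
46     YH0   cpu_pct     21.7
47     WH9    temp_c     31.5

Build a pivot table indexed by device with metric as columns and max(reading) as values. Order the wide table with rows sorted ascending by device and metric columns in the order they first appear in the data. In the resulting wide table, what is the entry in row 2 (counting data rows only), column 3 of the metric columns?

With rows sorted ascending by device, row 2 is device=EN8. metric columns in first-appearance order: net_mbps, temp_c, mem_gb, cpu_pct; column 3 is mem_gb.
Long rows with device=EN8, metric=mem_gb: max(85.2, 74.1) = 85.2.

85.2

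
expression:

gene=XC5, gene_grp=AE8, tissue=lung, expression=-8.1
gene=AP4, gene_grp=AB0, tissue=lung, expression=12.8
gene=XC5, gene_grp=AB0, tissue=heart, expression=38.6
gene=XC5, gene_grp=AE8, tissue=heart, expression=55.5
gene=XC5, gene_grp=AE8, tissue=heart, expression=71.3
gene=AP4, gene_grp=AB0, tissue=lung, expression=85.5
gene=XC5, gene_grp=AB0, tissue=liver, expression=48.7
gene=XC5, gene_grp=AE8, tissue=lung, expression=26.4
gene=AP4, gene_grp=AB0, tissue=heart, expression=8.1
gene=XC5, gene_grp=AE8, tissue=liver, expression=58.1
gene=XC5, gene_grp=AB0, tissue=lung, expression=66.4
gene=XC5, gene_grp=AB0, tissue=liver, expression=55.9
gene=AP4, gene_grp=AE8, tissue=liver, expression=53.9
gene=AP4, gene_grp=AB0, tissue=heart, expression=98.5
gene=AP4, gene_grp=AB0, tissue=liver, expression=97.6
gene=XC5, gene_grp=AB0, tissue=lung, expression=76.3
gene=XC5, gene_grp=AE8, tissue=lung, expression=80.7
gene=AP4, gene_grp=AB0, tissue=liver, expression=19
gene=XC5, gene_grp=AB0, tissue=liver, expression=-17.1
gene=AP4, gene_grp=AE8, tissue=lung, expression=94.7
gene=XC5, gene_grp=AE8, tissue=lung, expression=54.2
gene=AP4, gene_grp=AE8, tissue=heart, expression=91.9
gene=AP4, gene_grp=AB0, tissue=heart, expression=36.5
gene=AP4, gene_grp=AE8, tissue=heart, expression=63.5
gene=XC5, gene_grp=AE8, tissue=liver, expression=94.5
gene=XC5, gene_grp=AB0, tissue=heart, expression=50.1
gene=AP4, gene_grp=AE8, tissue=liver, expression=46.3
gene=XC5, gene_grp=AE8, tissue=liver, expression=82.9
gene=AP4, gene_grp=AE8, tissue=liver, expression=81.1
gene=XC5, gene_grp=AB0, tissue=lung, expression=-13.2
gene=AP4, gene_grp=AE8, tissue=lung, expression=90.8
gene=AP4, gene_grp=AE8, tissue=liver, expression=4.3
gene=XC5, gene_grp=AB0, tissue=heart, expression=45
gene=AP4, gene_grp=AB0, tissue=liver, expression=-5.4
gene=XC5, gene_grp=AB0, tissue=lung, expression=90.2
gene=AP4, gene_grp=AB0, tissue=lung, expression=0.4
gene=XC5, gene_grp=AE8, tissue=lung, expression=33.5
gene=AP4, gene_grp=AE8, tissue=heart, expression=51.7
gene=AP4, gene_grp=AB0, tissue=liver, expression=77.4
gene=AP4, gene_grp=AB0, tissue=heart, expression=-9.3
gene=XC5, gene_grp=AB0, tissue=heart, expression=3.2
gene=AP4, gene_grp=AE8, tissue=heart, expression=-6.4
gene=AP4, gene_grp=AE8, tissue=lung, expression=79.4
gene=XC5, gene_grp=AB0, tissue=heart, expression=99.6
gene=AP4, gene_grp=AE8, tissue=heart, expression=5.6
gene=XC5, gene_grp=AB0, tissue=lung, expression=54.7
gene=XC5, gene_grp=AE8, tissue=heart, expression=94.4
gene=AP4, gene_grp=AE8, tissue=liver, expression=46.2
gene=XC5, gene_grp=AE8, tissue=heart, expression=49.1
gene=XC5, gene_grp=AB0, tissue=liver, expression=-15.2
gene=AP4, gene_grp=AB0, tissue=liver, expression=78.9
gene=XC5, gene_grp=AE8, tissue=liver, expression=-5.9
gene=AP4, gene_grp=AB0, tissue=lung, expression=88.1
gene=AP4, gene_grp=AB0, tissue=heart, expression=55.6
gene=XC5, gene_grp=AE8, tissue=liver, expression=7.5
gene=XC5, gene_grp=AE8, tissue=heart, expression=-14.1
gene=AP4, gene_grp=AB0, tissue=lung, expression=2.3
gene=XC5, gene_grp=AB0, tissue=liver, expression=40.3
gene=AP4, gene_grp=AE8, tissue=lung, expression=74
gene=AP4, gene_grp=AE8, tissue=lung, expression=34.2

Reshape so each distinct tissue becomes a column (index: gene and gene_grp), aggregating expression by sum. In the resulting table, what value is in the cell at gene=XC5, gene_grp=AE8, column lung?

Rows with gene=XC5, gene_grp=AE8 and tissue=lung: expression values are -8.1, 26.4, 80.7, 54.2, 33.5.
-8.1 + 26.4 + 80.7 + 54.2 + 33.5 = 186.7.

186.7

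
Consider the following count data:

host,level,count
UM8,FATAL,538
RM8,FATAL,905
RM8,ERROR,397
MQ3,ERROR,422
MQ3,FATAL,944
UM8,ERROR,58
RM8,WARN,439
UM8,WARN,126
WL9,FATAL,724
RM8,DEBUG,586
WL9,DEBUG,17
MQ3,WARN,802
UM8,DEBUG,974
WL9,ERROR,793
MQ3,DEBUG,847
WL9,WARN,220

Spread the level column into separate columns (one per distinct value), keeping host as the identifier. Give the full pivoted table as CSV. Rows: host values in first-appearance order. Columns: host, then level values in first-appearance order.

Columns: host plus the 4 distinct level values (FATAL, ERROR, WARN, DEBUG).
For example, row UM8 column FATAL takes count=538 from the long row (UM8, FATAL).

host,FATAL,ERROR,WARN,DEBUG
UM8,538,58,126,974
RM8,905,397,439,586
MQ3,944,422,802,847
WL9,724,793,220,17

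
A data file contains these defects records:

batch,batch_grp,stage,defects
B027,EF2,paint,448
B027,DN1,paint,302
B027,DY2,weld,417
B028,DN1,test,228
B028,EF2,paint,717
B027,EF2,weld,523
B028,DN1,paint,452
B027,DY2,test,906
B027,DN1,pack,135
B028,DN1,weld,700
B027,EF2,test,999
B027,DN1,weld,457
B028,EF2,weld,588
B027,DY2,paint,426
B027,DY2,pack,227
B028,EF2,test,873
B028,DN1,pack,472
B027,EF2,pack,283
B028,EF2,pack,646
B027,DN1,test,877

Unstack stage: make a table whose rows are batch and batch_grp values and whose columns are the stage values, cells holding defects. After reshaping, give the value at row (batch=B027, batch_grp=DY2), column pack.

Wide layout: rows indexed by batch and batch_grp, columns are the 4 distinct stage values (paint, weld, test, pack).
Cell (batch=B027, batch_grp=DY2, stage=pack) draws from the long row where batch=B027, batch_grp=DY2 and stage=pack, which has defects=227.

227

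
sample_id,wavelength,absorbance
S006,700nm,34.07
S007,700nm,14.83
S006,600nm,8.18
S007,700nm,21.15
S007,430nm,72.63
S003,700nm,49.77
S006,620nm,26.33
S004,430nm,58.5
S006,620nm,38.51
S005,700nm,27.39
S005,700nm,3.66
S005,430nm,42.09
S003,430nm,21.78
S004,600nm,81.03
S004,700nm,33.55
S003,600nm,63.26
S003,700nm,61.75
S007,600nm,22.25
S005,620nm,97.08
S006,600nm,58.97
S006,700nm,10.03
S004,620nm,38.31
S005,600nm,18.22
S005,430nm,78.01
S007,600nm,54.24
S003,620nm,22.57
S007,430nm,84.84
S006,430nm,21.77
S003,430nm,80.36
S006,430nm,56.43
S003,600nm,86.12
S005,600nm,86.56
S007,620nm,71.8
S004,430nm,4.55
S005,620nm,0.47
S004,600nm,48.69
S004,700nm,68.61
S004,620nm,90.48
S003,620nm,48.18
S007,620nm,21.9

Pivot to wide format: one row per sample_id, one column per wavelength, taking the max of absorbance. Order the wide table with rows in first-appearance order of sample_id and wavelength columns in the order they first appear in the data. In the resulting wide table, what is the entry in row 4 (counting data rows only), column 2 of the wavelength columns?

81.03

With rows in first-appearance order of sample_id, row 4 is sample_id=S004. wavelength columns in first-appearance order: 700nm, 600nm, 430nm, 620nm; column 2 is 600nm.
Long rows with sample_id=S004, wavelength=600nm: max(81.03, 48.69) = 81.03.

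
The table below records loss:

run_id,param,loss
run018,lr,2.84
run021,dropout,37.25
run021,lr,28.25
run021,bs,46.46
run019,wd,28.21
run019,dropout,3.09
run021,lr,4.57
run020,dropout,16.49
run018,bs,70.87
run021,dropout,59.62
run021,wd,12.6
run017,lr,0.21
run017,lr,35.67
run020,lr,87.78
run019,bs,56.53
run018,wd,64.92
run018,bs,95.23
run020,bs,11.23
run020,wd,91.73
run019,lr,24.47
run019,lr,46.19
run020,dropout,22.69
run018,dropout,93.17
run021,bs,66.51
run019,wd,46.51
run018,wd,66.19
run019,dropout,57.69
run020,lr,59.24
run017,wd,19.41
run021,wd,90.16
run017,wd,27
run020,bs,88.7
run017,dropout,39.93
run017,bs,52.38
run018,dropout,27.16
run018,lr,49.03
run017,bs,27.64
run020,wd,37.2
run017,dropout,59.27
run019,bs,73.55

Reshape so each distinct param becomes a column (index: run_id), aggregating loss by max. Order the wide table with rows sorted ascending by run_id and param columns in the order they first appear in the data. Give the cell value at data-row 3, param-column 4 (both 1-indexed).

46.51

With rows sorted ascending by run_id, row 3 is run_id=run019. param columns in first-appearance order: lr, dropout, bs, wd; column 4 is wd.
Long rows with run_id=run019, param=wd: max(28.21, 46.51) = 46.51.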